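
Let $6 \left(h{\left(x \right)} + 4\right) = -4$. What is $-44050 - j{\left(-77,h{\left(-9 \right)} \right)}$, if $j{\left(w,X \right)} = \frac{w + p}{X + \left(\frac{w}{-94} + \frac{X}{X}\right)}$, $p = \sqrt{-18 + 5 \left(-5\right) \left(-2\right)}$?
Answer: $- \frac{3217624}{73} + \frac{1128 \sqrt{2}}{803} \approx -44075.0$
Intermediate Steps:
$h{\left(x \right)} = - \frac{14}{3}$ ($h{\left(x \right)} = -4 + \frac{1}{6} \left(-4\right) = -4 - \frac{2}{3} = - \frac{14}{3}$)
$p = 4 \sqrt{2}$ ($p = \sqrt{-18 - -50} = \sqrt{-18 + 50} = \sqrt{32} = 4 \sqrt{2} \approx 5.6569$)
$j{\left(w,X \right)} = \frac{w + 4 \sqrt{2}}{1 + X - \frac{w}{94}}$ ($j{\left(w,X \right)} = \frac{w + 4 \sqrt{2}}{X + \left(\frac{w}{-94} + \frac{X}{X}\right)} = \frac{w + 4 \sqrt{2}}{X + \left(w \left(- \frac{1}{94}\right) + 1\right)} = \frac{w + 4 \sqrt{2}}{X - \left(-1 + \frac{w}{94}\right)} = \frac{w + 4 \sqrt{2}}{1 + X - \frac{w}{94}}$)
$-44050 - j{\left(-77,h{\left(-9 \right)} \right)} = -44050 - \frac{94 \left(-77 + 4 \sqrt{2}\right)}{94 - -77 + 94 \left(- \frac{14}{3}\right)} = -44050 - \frac{94 \left(-77 + 4 \sqrt{2}\right)}{94 + 77 - \frac{1316}{3}} = -44050 - \frac{94 \left(-77 + 4 \sqrt{2}\right)}{- \frac{803}{3}} = -44050 - 94 \left(- \frac{3}{803}\right) \left(-77 + 4 \sqrt{2}\right) = -44050 - \left(\frac{1974}{73} - \frac{1128 \sqrt{2}}{803}\right) = - \frac{3217624}{73} + \frac{1128 \sqrt{2}}{803}$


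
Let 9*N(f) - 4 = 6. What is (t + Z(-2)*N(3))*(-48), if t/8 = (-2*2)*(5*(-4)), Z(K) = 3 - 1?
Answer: -92480/3 ≈ -30827.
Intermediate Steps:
N(f) = 10/9 (N(f) = 4/9 + (⅑)*6 = 4/9 + ⅔ = 10/9)
Z(K) = 2
t = 640 (t = 8*((-2*2)*(5*(-4))) = 8*(-4*(-20)) = 8*80 = 640)
(t + Z(-2)*N(3))*(-48) = (640 + 2*(10/9))*(-48) = (640 + 20/9)*(-48) = (5780/9)*(-48) = -92480/3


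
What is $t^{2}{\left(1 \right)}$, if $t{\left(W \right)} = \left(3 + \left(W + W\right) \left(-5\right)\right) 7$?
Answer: $2401$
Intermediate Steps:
$t{\left(W \right)} = 21 - 70 W$ ($t{\left(W \right)} = \left(3 + 2 W \left(-5\right)\right) 7 = \left(3 - 10 W\right) 7 = 21 - 70 W$)
$t^{2}{\left(1 \right)} = \left(21 - 70\right)^{2} = \left(-49\right)^{2} = 2401$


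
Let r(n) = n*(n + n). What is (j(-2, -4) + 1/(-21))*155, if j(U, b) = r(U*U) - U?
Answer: 110515/21 ≈ 5262.6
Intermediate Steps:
r(n) = 2*n² (r(n) = n*(2*n) = 2*n²)
j(U, b) = -U + 2*U⁴ (j(U, b) = 2*(U*U)² - U = 2*(U²)² - U = 2*U⁴ - U = -U + 2*U⁴)
(j(-2, -4) + 1/(-21))*155 = ((-1*(-2) + 2*(-2)⁴) + 1/(-21))*155 = ((2 + 2*16) - 1/21)*155 = ((2 + 32) - 1/21)*155 = (34 - 1/21)*155 = (713/21)*155 = 110515/21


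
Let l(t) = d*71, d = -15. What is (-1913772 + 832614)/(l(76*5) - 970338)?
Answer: 360386/323801 ≈ 1.1130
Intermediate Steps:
l(t) = -1065 (l(t) = -15*71 = -1065)
(-1913772 + 832614)/(l(76*5) - 970338) = (-1913772 + 832614)/(-1065 - 970338) = -1081158/(-971403) = -1081158*(-1/971403) = 360386/323801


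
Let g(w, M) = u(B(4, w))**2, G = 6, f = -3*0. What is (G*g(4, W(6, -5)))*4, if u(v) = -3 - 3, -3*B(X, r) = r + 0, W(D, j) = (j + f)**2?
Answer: 864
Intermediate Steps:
f = 0
W(D, j) = j**2 (W(D, j) = (j + 0)**2 = j**2)
B(X, r) = -r/3 (B(X, r) = -(r + 0)/3 = -r/3)
u(v) = -6
g(w, M) = 36 (g(w, M) = (-6)**2 = 36)
(G*g(4, W(6, -5)))*4 = (6*36)*4 = 216*4 = 864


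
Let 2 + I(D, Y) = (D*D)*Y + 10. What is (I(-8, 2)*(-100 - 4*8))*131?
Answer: -2351712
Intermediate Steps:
I(D, Y) = 8 + Y*D**2 (I(D, Y) = -2 + ((D*D)*Y + 10) = -2 + (D**2*Y + 10) = -2 + (Y*D**2 + 10) = -2 + (10 + Y*D**2) = 8 + Y*D**2)
(I(-8, 2)*(-100 - 4*8))*131 = ((8 + 2*(-8)**2)*(-100 - 4*8))*131 = ((8 + 2*64)*(-100 - 1*32))*131 = ((8 + 128)*(-100 - 32))*131 = (136*(-132))*131 = -17952*131 = -2351712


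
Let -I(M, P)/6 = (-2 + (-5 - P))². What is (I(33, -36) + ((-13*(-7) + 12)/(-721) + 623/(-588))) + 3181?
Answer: -156761/84 ≈ -1866.2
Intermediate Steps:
I(M, P) = -6*(-7 - P)² (I(M, P) = -6*(-2 + (-5 - P))² = -6*(-7 - P)²)
(I(33, -36) + ((-13*(-7) + 12)/(-721) + 623/(-588))) + 3181 = (-6*(7 - 36)² + ((-13*(-7) + 12)/(-721) + 623/(-588))) + 3181 = (-6*(-29)² + ((91 + 12)*(-1/721) + 623*(-1/588))) + 3181 = (-6*841 + (103*(-1/721) - 89/84)) + 3181 = (-5046 + (-⅐ - 89/84)) + 3181 = (-5046 - 101/84) + 3181 = -423965/84 + 3181 = -156761/84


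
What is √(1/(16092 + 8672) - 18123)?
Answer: I*√2778508238461/12382 ≈ 134.62*I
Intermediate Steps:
√(1/(16092 + 8672) - 18123) = √(1/24764 - 18123) = √(-448797971/24764) = I*√2778508238461/12382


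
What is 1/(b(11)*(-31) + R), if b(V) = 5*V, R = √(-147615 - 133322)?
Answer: -1705/3187962 - I*√280937/3187962 ≈ -0.00053482 - 0.00016626*I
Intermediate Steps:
R = I*√280937 (R = √(-280937) = I*√280937 ≈ 530.04*I)
1/(b(11)*(-31) + R) = 1/((5*11)*(-31) + I*√280937) = 1/(55*(-31) + I*√280937) = 1/(-1705 + I*√280937)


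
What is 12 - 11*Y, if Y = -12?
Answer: 144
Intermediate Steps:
12 - 11*Y = 12 - 11*(-12) = 12 + 132 = 144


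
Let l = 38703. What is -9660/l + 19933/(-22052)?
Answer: -46880439/40641836 ≈ -1.1535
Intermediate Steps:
-9660/l + 19933/(-22052) = -9660/38703 + 19933/(-22052) = -9660*1/38703 + 19933*(-1/22052) = -460/1843 - 19933/22052 = -46880439/40641836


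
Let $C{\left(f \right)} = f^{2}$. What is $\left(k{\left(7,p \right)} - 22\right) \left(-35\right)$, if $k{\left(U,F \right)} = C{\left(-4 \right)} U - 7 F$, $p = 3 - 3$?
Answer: $-3150$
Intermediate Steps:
$p = 0$ ($p = 3 - 3 = 0$)
$k{\left(U,F \right)} = - 7 F + 16 U$ ($k{\left(U,F \right)} = \left(-4\right)^{2} U - 7 F = 16 U - 7 F = - 7 F + 16 U$)
$\left(k{\left(7,p \right)} - 22\right) \left(-35\right) = \left(\left(\left(-7\right) 0 + 16 \cdot 7\right) - 22\right) \left(-35\right) = \left(\left(0 + 112\right) - 22\right) \left(-35\right) = \left(112 - 22\right) \left(-35\right) = 90 \left(-35\right) = -3150$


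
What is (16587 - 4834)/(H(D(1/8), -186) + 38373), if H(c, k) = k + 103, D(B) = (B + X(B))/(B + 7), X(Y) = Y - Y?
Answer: 1679/5470 ≈ 0.30695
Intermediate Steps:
X(Y) = 0
D(B) = B/(7 + B) (D(B) = (B + 0)/(B + 7) = B/(7 + B))
H(c, k) = 103 + k
(16587 - 4834)/(H(D(1/8), -186) + 38373) = (16587 - 4834)/((103 - 186) + 38373) = 11753/(-83 + 38373) = 11753/38290 = 11753*(1/38290) = 1679/5470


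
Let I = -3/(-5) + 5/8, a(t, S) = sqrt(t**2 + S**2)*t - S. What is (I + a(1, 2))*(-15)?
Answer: 93/8 - 15*sqrt(5) ≈ -21.916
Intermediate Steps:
a(t, S) = -S + t*sqrt(S**2 + t**2) (a(t, S) = sqrt(S**2 + t**2)*t - S = t*sqrt(S**2 + t**2) - S = -S + t*sqrt(S**2 + t**2))
I = 49/40 (I = -3*(-1/5) + 5*(1/8) = 3/5 + 5/8 = 49/40 ≈ 1.2250)
(I + a(1, 2))*(-15) = (49/40 + (-1*2 + 1*sqrt(2**2 + 1**2)))*(-15) = (49/40 + (-2 + 1*sqrt(4 + 1)))*(-15) = (49/40 + (-2 + 1*sqrt(5)))*(-15) = (49/40 + (-2 + sqrt(5)))*(-15) = (-31/40 + sqrt(5))*(-15) = 93/8 - 15*sqrt(5)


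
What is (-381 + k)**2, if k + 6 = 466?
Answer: 6241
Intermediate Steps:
k = 460 (k = -6 + 466 = 460)
(-381 + k)**2 = (-381 + 460)**2 = 79**2 = 6241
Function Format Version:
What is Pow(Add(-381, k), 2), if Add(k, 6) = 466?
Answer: 6241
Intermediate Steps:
k = 460 (k = Add(-6, 466) = 460)
Pow(Add(-381, k), 2) = Pow(Add(-381, 460), 2) = Pow(79, 2) = 6241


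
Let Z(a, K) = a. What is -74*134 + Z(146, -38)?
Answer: -9770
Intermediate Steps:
-74*134 + Z(146, -38) = -74*134 + 146 = -9916 + 146 = -9770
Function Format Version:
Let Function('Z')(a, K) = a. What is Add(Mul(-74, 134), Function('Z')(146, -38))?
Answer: -9770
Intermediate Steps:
Add(Mul(-74, 134), Function('Z')(146, -38)) = Add(Mul(-74, 134), 146) = Add(-9916, 146) = -9770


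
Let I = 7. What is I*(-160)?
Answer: -1120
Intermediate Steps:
I*(-160) = 7*(-160) = -1120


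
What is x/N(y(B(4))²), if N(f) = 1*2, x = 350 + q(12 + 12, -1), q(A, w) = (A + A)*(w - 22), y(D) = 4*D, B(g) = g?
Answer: -377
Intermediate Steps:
q(A, w) = 2*A*(-22 + w) (q(A, w) = (2*A)*(-22 + w) = 2*A*(-22 + w))
x = -754 (x = 350 + 2*(12 + 12)*(-22 - 1) = 350 + 2*24*(-23) = 350 - 1104 = -754)
N(f) = 2
x/N(y(B(4))²) = -754/2 = -754*½ = -377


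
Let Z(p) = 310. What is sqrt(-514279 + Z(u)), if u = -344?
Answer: I*sqrt(513969) ≈ 716.92*I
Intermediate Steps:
sqrt(-514279 + Z(u)) = sqrt(-514279 + 310) = sqrt(-513969) = I*sqrt(513969)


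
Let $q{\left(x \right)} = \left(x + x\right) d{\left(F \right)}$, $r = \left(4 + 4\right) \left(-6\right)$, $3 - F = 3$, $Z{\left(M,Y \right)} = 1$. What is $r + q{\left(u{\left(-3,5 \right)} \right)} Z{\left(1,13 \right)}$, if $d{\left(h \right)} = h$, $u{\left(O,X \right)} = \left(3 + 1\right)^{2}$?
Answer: $-48$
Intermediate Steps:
$u{\left(O,X \right)} = 16$ ($u{\left(O,X \right)} = 4^{2} = 16$)
$F = 0$ ($F = 3 - 3 = 0$)
$r = -48$ ($r = 8 \left(-6\right) = -48$)
$q{\left(x \right)} = 0$ ($q{\left(x \right)} = \left(x + x\right) 0 = 2 x 0 = 0$)
$r + q{\left(u{\left(-3,5 \right)} \right)} Z{\left(1,13 \right)} = -48 + 0 \cdot 1 = -48 + 0 = -48$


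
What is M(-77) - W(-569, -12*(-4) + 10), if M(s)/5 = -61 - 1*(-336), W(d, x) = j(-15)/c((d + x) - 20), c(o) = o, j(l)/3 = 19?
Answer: 243394/177 ≈ 1375.1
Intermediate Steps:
j(l) = 57 (j(l) = 3*19 = 57)
W(d, x) = 57/(-20 + d + x) (W(d, x) = 57/((d + x) - 20) = 57/(-20 + d + x))
M(s) = 1375 (M(s) = 5*(-61 - 1*(-336)) = 5*(-61 + 336) = 5*275 = 1375)
M(-77) - W(-569, -12*(-4) + 10) = 1375 - 57/(-20 - 569 + (-12*(-4) + 10)) = 1375 - 57/(-20 - 569 + (48 + 10)) = 1375 - 57/(-20 - 569 + 58) = 1375 - 57/(-531) = 1375 - 57*(-1)/531 = 1375 - 1*(-19/177) = 1375 + 19/177 = 243394/177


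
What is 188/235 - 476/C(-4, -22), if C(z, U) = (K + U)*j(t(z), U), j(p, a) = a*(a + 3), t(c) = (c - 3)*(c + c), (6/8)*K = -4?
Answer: 36061/42845 ≈ 0.84166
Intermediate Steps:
K = -16/3 (K = (4/3)*(-4) = -16/3 ≈ -5.3333)
t(c) = 2*c*(-3 + c) (t(c) = (-3 + c)*(2*c) = 2*c*(-3 + c))
j(p, a) = a*(3 + a)
C(z, U) = U*(3 + U)*(-16/3 + U) (C(z, U) = (-16/3 + U)*(U*(3 + U)) = U*(3 + U)*(-16/3 + U))
188/235 - 476/C(-4, -22) = 188/235 - 476*(-3/(22*(-16 + 3*(-22))*(3 - 22))) = 188*(1/235) - 476*3/(418*(-16 - 66)) = 4/5 - 476/((1/3)*(-22)*(-82)*(-19)) = 4/5 - 476/(-34276/3) = 4/5 - 476*(-3/34276) = 4/5 + 357/8569 = 36061/42845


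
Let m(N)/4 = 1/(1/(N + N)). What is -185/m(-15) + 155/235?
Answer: 2483/1128 ≈ 2.2012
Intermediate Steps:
m(N) = 8*N (m(N) = 4/(1/(N + N)) = 4/(1/(2*N)) = 4/((1/(2*N))) = 4*(2*N) = 8*N)
-185/m(-15) + 155/235 = -185/(8*(-15)) + 155/235 = -185/(-120) + 155*(1/235) = -185*(-1/120) + 31/47 = 37/24 + 31/47 = 2483/1128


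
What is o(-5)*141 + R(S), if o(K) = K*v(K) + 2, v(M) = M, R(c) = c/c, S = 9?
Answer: 3808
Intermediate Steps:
R(c) = 1
o(K) = 2 + K**2 (o(K) = K*K + 2 = K**2 + 2 = 2 + K**2)
o(-5)*141 + R(S) = (2 + (-5)**2)*141 + 1 = (2 + 25)*141 + 1 = 27*141 + 1 = 3807 + 1 = 3808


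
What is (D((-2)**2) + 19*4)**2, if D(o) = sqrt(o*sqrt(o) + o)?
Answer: 5788 + 304*sqrt(3) ≈ 6314.5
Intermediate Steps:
D(o) = sqrt(o + o**(3/2)) (D(o) = sqrt(o**(3/2) + o) = sqrt(o + o**(3/2)))
(D((-2)**2) + 19*4)**2 = (sqrt((-2)**2 + ((-2)**2)**(3/2)) + 19*4)**2 = (sqrt(4 + 4**(3/2)) + 76)**2 = (sqrt(4 + 8) + 76)**2 = (sqrt(12) + 76)**2 = (2*sqrt(3) + 76)**2 = (76 + 2*sqrt(3))**2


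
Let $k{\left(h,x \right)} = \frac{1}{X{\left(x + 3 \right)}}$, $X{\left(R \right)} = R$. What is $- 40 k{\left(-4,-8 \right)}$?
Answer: $8$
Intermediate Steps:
$k{\left(h,x \right)} = \frac{1}{3 + x}$ ($k{\left(h,x \right)} = \frac{1}{x + 3} = \frac{1}{3 + x}$)
$- 40 k{\left(-4,-8 \right)} = - \frac{40}{3 - 8} = - \frac{40}{-5} = \left(-40\right) \left(- \frac{1}{5}\right) = 8$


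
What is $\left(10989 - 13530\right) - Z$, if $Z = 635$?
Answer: $-3176$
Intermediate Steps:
$\left(10989 - 13530\right) - Z = \left(10989 - 13530\right) - 635 = -2541 - 635 = -3176$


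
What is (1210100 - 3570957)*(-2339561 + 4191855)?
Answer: -4373001255958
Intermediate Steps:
(1210100 - 3570957)*(-2339561 + 4191855) = -2360857*1852294 = -4373001255958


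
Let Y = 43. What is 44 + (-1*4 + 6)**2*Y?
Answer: 216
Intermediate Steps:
44 + (-1*4 + 6)**2*Y = 44 + (-1*4 + 6)**2*43 = 44 + (-4 + 6)**2*43 = 44 + 2**2*43 = 44 + 4*43 = 44 + 172 = 216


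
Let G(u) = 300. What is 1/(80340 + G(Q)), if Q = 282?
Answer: 1/80640 ≈ 1.2401e-5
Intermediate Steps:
1/(80340 + G(Q)) = 1/(80340 + 300) = 1/80640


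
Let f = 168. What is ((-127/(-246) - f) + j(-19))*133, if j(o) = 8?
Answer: -5217989/246 ≈ -21211.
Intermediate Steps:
((-127/(-246) - f) + j(-19))*133 = ((-127/(-246) - 1*168) + 8)*133 = ((-127*(-1/246) - 168) + 8)*133 = ((127/246 - 168) + 8)*133 = (-41201/246 + 8)*133 = -39233/246*133 = -5217989/246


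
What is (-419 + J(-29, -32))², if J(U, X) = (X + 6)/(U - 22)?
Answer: 455523649/2601 ≈ 1.7513e+5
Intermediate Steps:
J(U, X) = (6 + X)/(-22 + U)
(-419 + J(-29, -32))² = (-419 + (6 - 32)/(-22 - 29))² = (-419 - 26/(-51))² = (-419 - 1/51*(-26))² = (-419 + 26/51)² = (-21343/51)² = 455523649/2601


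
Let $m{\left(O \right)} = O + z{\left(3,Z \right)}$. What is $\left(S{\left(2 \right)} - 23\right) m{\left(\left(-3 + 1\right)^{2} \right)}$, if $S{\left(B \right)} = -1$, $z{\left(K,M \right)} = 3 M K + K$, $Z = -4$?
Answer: $696$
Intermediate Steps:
$z{\left(K,M \right)} = K + 3 K M$ ($z{\left(K,M \right)} = 3 K M + K = K + 3 K M$)
$m{\left(O \right)} = -33 + O$ ($m{\left(O \right)} = O + 3 \left(1 + 3 \left(-4\right)\right) = O + 3 \left(1 - 12\right) = O + 3 \left(-11\right) = O - 33 = -33 + O$)
$\left(S{\left(2 \right)} - 23\right) m{\left(\left(-3 + 1\right)^{2} \right)} = \left(-1 - 23\right) \left(-33 + \left(-3 + 1\right)^{2}\right) = - 24 \left(-33 + \left(-2\right)^{2}\right) = - 24 \left(-33 + 4\right) = \left(-24\right) \left(-29\right) = 696$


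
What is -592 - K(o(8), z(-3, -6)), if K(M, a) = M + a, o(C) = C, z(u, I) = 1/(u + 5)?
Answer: -1201/2 ≈ -600.50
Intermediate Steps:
z(u, I) = 1/(5 + u)
-592 - K(o(8), z(-3, -6)) = -592 - (8 + 1/(5 - 3)) = -592 - (8 + 1/2) = -592 - (8 + ½) = -592 - 1*17/2 = -592 - 17/2 = -1201/2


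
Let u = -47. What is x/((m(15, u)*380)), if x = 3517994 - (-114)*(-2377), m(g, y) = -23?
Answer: -811754/2185 ≈ -371.51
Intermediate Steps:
x = 3247016 (x = 3517994 - 1*270978 = 3517994 - 270978 = 3247016)
x/((m(15, u)*380)) = 3247016/((-23*380)) = 3247016/(-8740) = 3247016*(-1/8740) = -811754/2185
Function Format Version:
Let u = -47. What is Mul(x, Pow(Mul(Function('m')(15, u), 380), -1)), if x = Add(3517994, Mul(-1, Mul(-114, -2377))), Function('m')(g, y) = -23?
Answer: Rational(-811754, 2185) ≈ -371.51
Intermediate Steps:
x = 3247016 (x = Add(3517994, Mul(-1, 270978)) = Add(3517994, -270978) = 3247016)
Mul(x, Pow(Mul(Function('m')(15, u), 380), -1)) = Mul(3247016, Pow(Mul(-23, 380), -1)) = Mul(3247016, Pow(-8740, -1)) = Mul(3247016, Rational(-1, 8740)) = Rational(-811754, 2185)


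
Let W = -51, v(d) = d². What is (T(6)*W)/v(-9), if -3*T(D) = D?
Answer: 34/27 ≈ 1.2593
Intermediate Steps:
T(D) = -D/3
(T(6)*W)/v(-9) = (-⅓*6*(-51))/((-9)²) = -2*(-51)/81 = 102*(1/81) = 34/27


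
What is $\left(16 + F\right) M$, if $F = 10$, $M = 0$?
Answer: $0$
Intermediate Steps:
$\left(16 + F\right) M = \left(16 + 10\right) 0 = 26 \cdot 0 = 0$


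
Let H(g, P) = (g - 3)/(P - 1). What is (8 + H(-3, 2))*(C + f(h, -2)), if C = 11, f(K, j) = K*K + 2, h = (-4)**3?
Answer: 8218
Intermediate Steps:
H(g, P) = (-3 + g)/(-1 + P)
h = -64
f(K, j) = 2 + K**2 (f(K, j) = K**2 + 2 = 2 + K**2)
(8 + H(-3, 2))*(C + f(h, -2)) = (8 + (-3 - 3)/(-1 + 2))*(11 + (2 + (-64)**2)) = (8 - 6/1)*(11 + (2 + 4096)) = (8 + 1*(-6))*(11 + 4098) = (8 - 6)*4109 = 2*4109 = 8218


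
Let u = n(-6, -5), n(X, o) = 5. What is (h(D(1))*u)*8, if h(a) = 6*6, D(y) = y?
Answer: 1440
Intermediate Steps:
h(a) = 36
u = 5
(h(D(1))*u)*8 = (36*5)*8 = 180*8 = 1440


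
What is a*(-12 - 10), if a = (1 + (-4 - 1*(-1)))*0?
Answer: 0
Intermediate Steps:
a = 0 (a = (1 + (-4 + 1))*0 = (1 - 3)*0 = -2*0 = 0)
a*(-12 - 10) = 0*(-12 - 10) = 0*(-22) = 0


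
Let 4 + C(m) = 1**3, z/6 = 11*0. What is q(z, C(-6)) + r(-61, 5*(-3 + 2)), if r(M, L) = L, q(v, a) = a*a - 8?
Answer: -4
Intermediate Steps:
z = 0 (z = 6*(11*0) = 6*0 = 0)
C(m) = -3 (C(m) = -4 + 1**3 = -4 + 1 = -3)
q(v, a) = -8 + a**2 (q(v, a) = a**2 - 8 = -8 + a**2)
q(z, C(-6)) + r(-61, 5*(-3 + 2)) = (-8 + (-3)**2) + 5*(-3 + 2) = (-8 + 9) + 5*(-1) = 1 - 5 = -4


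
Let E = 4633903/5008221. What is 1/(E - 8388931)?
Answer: -5008221/42013615767848 ≈ -1.1920e-7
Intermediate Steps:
E = 4633903/5008221 (E = 4633903*(1/5008221) = 4633903/5008221 ≈ 0.92526)
1/(E - 8388931) = 1/(4633903/5008221 - 8388931) = 1/(-42013615767848/5008221) = -5008221/42013615767848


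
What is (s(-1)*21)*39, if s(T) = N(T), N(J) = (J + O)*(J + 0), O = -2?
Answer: 2457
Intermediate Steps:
N(J) = J*(-2 + J) (N(J) = (J - 2)*(J + 0) = (-2 + J)*J = J*(-2 + J))
s(T) = T*(-2 + T)
(s(-1)*21)*39 = (-(-2 - 1)*21)*39 = (-1*(-3)*21)*39 = (3*21)*39 = 63*39 = 2457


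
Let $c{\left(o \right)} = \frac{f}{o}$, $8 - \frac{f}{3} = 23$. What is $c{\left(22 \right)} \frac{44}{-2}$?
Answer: $45$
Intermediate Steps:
$f = -45$ ($f = 24 - 69 = -45$)
$c{\left(o \right)} = - \frac{45}{o}$
$c{\left(22 \right)} \frac{44}{-2} = - \frac{45}{22} \frac{44}{-2} = \left(-45\right) \frac{1}{22} \cdot 44 \left(- \frac{1}{2}\right) = \left(- \frac{45}{22}\right) \left(-22\right) = 45$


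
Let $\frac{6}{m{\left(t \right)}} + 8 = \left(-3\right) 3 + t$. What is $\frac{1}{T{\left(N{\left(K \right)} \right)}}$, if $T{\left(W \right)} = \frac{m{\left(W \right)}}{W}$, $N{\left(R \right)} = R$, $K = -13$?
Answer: $65$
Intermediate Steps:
$m{\left(t \right)} = \frac{6}{-17 + t}$ ($m{\left(t \right)} = \frac{6}{-8 + \left(\left(-3\right) 3 + t\right)} = \frac{6}{-8 + \left(-9 + t\right)} = \frac{6}{-17 + t}$)
$T{\left(W \right)} = \frac{6}{W \left(-17 + W\right)}$ ($T{\left(W \right)} = \frac{6 \frac{1}{-17 + W}}{W} = \frac{6}{W \left(-17 + W\right)}$)
$\frac{1}{T{\left(N{\left(K \right)} \right)}} = \frac{1}{6 \frac{1}{-13} \frac{1}{-17 - 13}} = \frac{1}{6 \left(- \frac{1}{13}\right) \frac{1}{-30}} = \frac{1}{6 \left(- \frac{1}{13}\right) \left(- \frac{1}{30}\right)} = \frac{1}{\frac{1}{65}} = 65$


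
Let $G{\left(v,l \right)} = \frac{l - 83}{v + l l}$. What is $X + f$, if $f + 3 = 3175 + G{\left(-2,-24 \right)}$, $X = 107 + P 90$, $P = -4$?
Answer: $\frac{1675399}{574} \approx 2918.8$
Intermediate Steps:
$G{\left(v,l \right)} = \frac{-83 + l}{v + l^{2}}$
$X = -253$ ($X = 107 - 360 = -253$)
$f = \frac{1820621}{574}$ ($f = -3 + \left(3175 + \frac{-83 - 24}{-2 + \left(-24\right)^{2}}\right) = -3 + \left(3175 + \frac{1}{-2 + 576} \left(-107\right)\right) = -3 + \left(3175 + \frac{1}{574} \left(-107\right)\right) = -3 + \left(3175 - \frac{107}{574}\right) = -3 + \frac{1822343}{574} = \frac{1820621}{574} \approx 3171.8$)
$X + f = -253 + \frac{1820621}{574} = \frac{1675399}{574}$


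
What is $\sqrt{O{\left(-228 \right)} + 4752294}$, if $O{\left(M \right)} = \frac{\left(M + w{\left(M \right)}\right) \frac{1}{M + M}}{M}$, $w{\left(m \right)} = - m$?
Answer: $\sqrt{4752294} \approx 2180.0$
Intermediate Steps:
$O{\left(M \right)} = 0$ ($O{\left(M \right)} = \frac{\left(M - M\right) \frac{1}{M + M}}{M} = \frac{0 \frac{1}{2 M}}{M} = \frac{0}{M} = 0$)
$\sqrt{O{\left(-228 \right)} + 4752294} = \sqrt{0 + 4752294} = \sqrt{4752294}$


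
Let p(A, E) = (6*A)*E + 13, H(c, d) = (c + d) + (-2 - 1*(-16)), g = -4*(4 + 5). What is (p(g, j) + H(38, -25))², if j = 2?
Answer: 153664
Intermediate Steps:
g = -36 (g = -4*9 = -36)
H(c, d) = 14 + c + d (H(c, d) = (c + d) + (-2 + 16) = (c + d) + 14 = 14 + c + d)
p(A, E) = 13 + 6*A*E (p(A, E) = 6*A*E + 13 = 13 + 6*A*E)
(p(g, j) + H(38, -25))² = ((13 + 6*(-36)*2) + (14 + 38 - 25))² = ((13 - 432) + 27)² = (-419 + 27)² = (-392)² = 153664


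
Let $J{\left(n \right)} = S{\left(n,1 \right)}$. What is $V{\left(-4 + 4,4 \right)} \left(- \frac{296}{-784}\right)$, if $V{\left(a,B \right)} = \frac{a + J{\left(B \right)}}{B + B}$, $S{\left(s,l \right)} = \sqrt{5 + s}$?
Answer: $\frac{111}{784} \approx 0.14158$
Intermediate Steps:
$J{\left(n \right)} = \sqrt{5 + n}$
$V{\left(a,B \right)} = \frac{a + \sqrt{5 + B}}{2 B}$ ($V{\left(a,B \right)} = \frac{a + \sqrt{5 + B}}{B + B} = \frac{a + \sqrt{5 + B}}{2 B}$)
$V{\left(-4 + 4,4 \right)} \left(- \frac{296}{-784}\right) = \frac{\left(-4 + 4\right) + \sqrt{5 + 4}}{2 \cdot 4} \left(- \frac{296}{-784}\right) = \frac{1}{2} \cdot \frac{1}{4} \left(0 + \sqrt{9}\right) \left(\left(-296\right) \left(- \frac{1}{784}\right)\right) = \frac{1}{2} \cdot \frac{1}{4} \left(0 + 3\right) \frac{37}{98} = \frac{1}{2} \cdot \frac{1}{4} \cdot 3 \cdot \frac{37}{98} = \frac{3}{8} \cdot \frac{37}{98} = \frac{111}{784}$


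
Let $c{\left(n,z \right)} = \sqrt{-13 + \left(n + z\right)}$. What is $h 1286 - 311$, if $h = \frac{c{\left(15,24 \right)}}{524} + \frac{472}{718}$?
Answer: $\frac{191847}{359} + \frac{643 \sqrt{26}}{262} \approx 546.91$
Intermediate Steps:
$c{\left(n,z \right)} = \sqrt{-13 + n + z}$
$h = \frac{236}{359} + \frac{\sqrt{26}}{524}$ ($h = \frac{\sqrt{-13 + 15 + 24}}{524} + \frac{472}{718} = \sqrt{26} \cdot \frac{1}{524} + 472 \cdot \frac{1}{718} = \frac{\sqrt{26}}{524} + \frac{236}{359} = \frac{236}{359} + \frac{\sqrt{26}}{524} \approx 0.66711$)
$h 1286 - 311 = \left(\frac{236}{359} + \frac{\sqrt{26}}{524}\right) 1286 - 311 = \left(\frac{303496}{359} + \frac{643 \sqrt{26}}{262}\right) - 311 = \frac{191847}{359} + \frac{643 \sqrt{26}}{262}$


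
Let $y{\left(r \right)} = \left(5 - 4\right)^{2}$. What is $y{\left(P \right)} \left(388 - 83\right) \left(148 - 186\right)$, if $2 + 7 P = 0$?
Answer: $-11590$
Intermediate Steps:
$P = - \frac{2}{7}$ ($P = - \frac{2}{7} + \frac{1}{7} \cdot 0 = - \frac{2}{7} + 0 = - \frac{2}{7} \approx -0.28571$)
$y{\left(r \right)} = 1$ ($y{\left(r \right)} = 1^{2} = 1$)
$y{\left(P \right)} \left(388 - 83\right) \left(148 - 186\right) = 1 \left(388 - 83\right) \left(148 - 186\right) = 1 \cdot 305 \left(-38\right) = 1 \left(-11590\right) = -11590$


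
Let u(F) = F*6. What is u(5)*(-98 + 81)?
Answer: -510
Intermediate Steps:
u(F) = 6*F
u(5)*(-98 + 81) = (6*5)*(-98 + 81) = 30*(-17) = -510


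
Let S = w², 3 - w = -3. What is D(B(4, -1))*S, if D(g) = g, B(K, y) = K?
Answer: 144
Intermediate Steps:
w = 6 (w = 3 - 1*(-3) = 3 + 3 = 6)
S = 36 (S = 6² = 36)
D(B(4, -1))*S = 4*36 = 144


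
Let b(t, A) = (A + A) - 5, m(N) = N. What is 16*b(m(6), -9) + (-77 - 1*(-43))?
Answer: -402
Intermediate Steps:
b(t, A) = -5 + 2*A (b(t, A) = 2*A - 5 = -5 + 2*A)
16*b(m(6), -9) + (-77 - 1*(-43)) = 16*(-5 + 2*(-9)) + (-77 - 1*(-43)) = 16*(-5 - 18) + (-77 + 43) = 16*(-23) - 34 = -368 - 34 = -402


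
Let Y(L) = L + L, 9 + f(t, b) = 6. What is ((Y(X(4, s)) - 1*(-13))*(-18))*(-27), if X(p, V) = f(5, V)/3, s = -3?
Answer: 5346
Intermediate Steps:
f(t, b) = -3 (f(t, b) = -9 + 6 = -3)
X(p, V) = -1 (X(p, V) = -3/3 = -3*1/3 = -1)
Y(L) = 2*L
((Y(X(4, s)) - 1*(-13))*(-18))*(-27) = ((2*(-1) - 1*(-13))*(-18))*(-27) = ((-2 + 13)*(-18))*(-27) = (11*(-18))*(-27) = -198*(-27) = 5346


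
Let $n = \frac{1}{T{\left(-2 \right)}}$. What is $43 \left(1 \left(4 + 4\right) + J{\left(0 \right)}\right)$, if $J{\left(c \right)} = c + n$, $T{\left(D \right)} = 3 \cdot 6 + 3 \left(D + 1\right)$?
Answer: $\frac{5203}{15} \approx 346.87$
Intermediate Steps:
$T{\left(D \right)} = 21 + 3 D$ ($T{\left(D \right)} = 18 + 3 \left(1 + D\right) = 18 + \left(3 + 3 D\right) = 21 + 3 D$)
$n = \frac{1}{15}$ ($n = \frac{1}{21 + 3 \left(-2\right)} = \frac{1}{21 - 6} = \frac{1}{15} \approx 0.066667$)
$J{\left(c \right)} = \frac{1}{15} + c$ ($J{\left(c \right)} = c + \frac{1}{15} = \frac{1}{15} + c$)
$43 \left(1 \left(4 + 4\right) + J{\left(0 \right)}\right) = 43 \left(1 \left(4 + 4\right) + \left(\frac{1}{15} + 0\right)\right) = 43 \left(1 \cdot 8 + \frac{1}{15}\right) = 43 \left(8 + \frac{1}{15}\right) = 43 \cdot \frac{121}{15} = \frac{5203}{15}$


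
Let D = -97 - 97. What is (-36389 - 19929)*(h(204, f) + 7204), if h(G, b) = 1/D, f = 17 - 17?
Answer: -39354314425/97 ≈ -4.0571e+8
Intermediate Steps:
f = 0
D = -194
h(G, b) = -1/194 (h(G, b) = 1/(-194) = -1/194)
(-36389 - 19929)*(h(204, f) + 7204) = (-36389 - 19929)*(-1/194 + 7204) = -56318*1397575/194 = -39354314425/97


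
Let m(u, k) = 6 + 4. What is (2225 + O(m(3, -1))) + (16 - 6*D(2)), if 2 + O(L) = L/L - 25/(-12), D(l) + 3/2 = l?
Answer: 26869/12 ≈ 2239.1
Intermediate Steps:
m(u, k) = 10
D(l) = -3/2 + l
O(L) = 13/12 (O(L) = -2 + (L/L - 25/(-12)) = -2 + (1 - 25*(-1/12)) = -2 + (1 + 25/12) = -2 + 37/12 = 13/12)
(2225 + O(m(3, -1))) + (16 - 6*D(2)) = (2225 + 13/12) + (16 - 6*(-3/2 + 2)) = 26713/12 + (16 - 6*½) = 26713/12 + (16 - 3) = 26713/12 + 13 = 26869/12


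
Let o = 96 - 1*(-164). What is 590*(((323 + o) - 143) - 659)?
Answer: -129210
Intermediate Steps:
o = 260 (o = 96 + 164 = 260)
590*(((323 + o) - 143) - 659) = 590*(((323 + 260) - 143) - 659) = 590*((583 - 143) - 659) = 590*(440 - 659) = 590*(-219) = -129210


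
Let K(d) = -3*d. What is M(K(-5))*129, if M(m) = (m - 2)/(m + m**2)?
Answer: 559/80 ≈ 6.9875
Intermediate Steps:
M(m) = (-2 + m)/(m + m**2)
M(K(-5))*129 = ((-2 - 3*(-5))/(((-3*(-5)))*(1 - 3*(-5))))*129 = ((-2 + 15)/(15*(1 + 15)))*129 = ((1/15)*13/16)*129 = ((1/15)*(1/16)*13)*129 = (13/240)*129 = 559/80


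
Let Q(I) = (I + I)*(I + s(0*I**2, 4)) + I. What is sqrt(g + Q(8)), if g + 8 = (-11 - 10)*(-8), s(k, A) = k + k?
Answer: 2*sqrt(74) ≈ 17.205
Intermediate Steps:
s(k, A) = 2*k
Q(I) = I + 2*I**2 (Q(I) = (I + I)*(I + 2*(0*I**2)) + I = (2*I)*(I + 2*0) + I = (2*I)*(I + 0) + I = (2*I)*I + I = 2*I**2 + I = I + 2*I**2)
g = 160 (g = -8 + (-11 - 10)*(-8) = -8 - 21*(-8) = -8 + 168 = 160)
sqrt(g + Q(8)) = sqrt(160 + 8*(1 + 2*8)) = sqrt(160 + 8*(1 + 16)) = sqrt(160 + 8*17) = sqrt(160 + 136) = sqrt(296) = 2*sqrt(74)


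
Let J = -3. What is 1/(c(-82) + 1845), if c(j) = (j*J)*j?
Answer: -1/18327 ≈ -5.4564e-5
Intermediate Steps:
c(j) = -3*j² (c(j) = (j*(-3))*j = (-3*j)*j = -3*j²)
1/(c(-82) + 1845) = 1/(-3*(-82)² + 1845) = 1/(-3*6724 + 1845) = 1/(-20172 + 1845) = 1/(-18327) = -1/18327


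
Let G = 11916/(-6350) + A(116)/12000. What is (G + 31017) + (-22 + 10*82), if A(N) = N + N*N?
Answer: 4040410317/127000 ≈ 31814.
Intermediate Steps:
A(N) = N + N**2
G = -94683/127000 (G = 11916/(-6350) + (116*(1 + 116))/12000 = 11916*(-1/6350) + (116*117)*(1/12000) = -5958/3175 + 13572*(1/12000) = -5958/3175 + 1131/1000 = -94683/127000 ≈ -0.74553)
(G + 31017) + (-22 + 10*82) = (-94683/127000 + 31017) + (-22 + 10*82) = 3939064317/127000 + (-22 + 820) = 3939064317/127000 + 798 = 4040410317/127000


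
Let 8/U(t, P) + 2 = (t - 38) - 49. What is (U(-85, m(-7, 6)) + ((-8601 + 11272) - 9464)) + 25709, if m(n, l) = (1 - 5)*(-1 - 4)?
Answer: 1645688/87 ≈ 18916.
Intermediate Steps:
m(n, l) = 20 (m(n, l) = -4*(-5) = 20)
U(t, P) = 8/(-89 + t) (U(t, P) = 8/(-2 + ((t - 38) - 49)) = 8/(-2 + ((-38 + t) - 49)) = 8/(-2 + (-87 + t)) = 8/(-89 + t))
(U(-85, m(-7, 6)) + ((-8601 + 11272) - 9464)) + 25709 = (8/(-89 - 85) + ((-8601 + 11272) - 9464)) + 25709 = (8/(-174) + (2671 - 9464)) + 25709 = (8*(-1/174) - 6793) + 25709 = (-4/87 - 6793) + 25709 = -590995/87 + 25709 = 1645688/87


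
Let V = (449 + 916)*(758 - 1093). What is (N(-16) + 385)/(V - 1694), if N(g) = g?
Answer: -369/458969 ≈ -0.00080398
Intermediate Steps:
V = -457275 (V = 1365*(-335) = -457275)
(N(-16) + 385)/(V - 1694) = (-16 + 385)/(-457275 - 1694) = 369/(-458969) = 369*(-1/458969) = -369/458969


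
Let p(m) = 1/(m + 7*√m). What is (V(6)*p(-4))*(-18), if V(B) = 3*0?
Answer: 0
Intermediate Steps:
V(B) = 0
(V(6)*p(-4))*(-18) = (0/(-4 + 7*√(-4)))*(-18) = (0/(-4 + 7*(2*I)))*(-18) = (0/(-4 + 14*I))*(-18) = (0*((-4 - 14*I)/212))*(-18) = 0*(-18) = 0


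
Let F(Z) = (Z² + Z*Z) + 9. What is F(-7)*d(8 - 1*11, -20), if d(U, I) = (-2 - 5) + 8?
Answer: 107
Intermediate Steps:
d(U, I) = 1 (d(U, I) = -7 + 8 = 1)
F(Z) = 9 + 2*Z² (F(Z) = (Z² + Z²) + 9 = 2*Z² + 9 = 9 + 2*Z²)
F(-7)*d(8 - 1*11, -20) = (9 + 2*(-7)²)*1 = (9 + 2*49)*1 = (9 + 98)*1 = 107*1 = 107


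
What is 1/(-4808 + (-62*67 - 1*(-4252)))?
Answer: -1/4710 ≈ -0.00021231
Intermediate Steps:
1/(-4808 + (-62*67 - 1*(-4252))) = 1/(-4808 + (-4154 + 4252)) = 1/(-4808 + 98) = 1/(-4710) = -1/4710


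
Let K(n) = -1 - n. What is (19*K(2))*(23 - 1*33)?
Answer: 570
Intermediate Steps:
(19*K(2))*(23 - 1*33) = (19*(-1 - 1*2))*(23 - 1*33) = (19*(-1 - 2))*(23 - 33) = (19*(-3))*(-10) = -57*(-10) = 570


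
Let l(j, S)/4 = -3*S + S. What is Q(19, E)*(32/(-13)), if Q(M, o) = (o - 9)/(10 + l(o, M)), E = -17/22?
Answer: -1720/10153 ≈ -0.16941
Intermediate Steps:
l(j, S) = -8*S (l(j, S) = 4*(-3*S + S) = 4*(-2*S) = -8*S)
E = -17/22 (E = -17*1/22 = -17/22 ≈ -0.77273)
Q(M, o) = (-9 + o)/(10 - 8*M) (Q(M, o) = (o - 9)/(10 - 8*M) = (-9 + o)/(10 - 8*M))
Q(19, E)*(32/(-13)) = ((9 - 1*(-17/22))/(2*(-5 + 4*19)))*(32/(-13)) = ((9 + 17/22)/(2*(-5 + 76)))*(32*(-1/13)) = ((½)*(215/22)/71)*(-32/13) = ((½)*(1/71)*(215/22))*(-32/13) = (215/3124)*(-32/13) = -1720/10153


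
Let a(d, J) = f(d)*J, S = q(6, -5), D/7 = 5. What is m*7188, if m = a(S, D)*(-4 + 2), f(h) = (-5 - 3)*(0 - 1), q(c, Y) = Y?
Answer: -4025280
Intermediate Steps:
D = 35 (D = 7*5 = 35)
S = -5
f(h) = 8 (f(h) = -8*(-1) = 8)
a(d, J) = 8*J
m = -560 (m = (8*35)*(-4 + 2) = 280*(-2) = -560)
m*7188 = -560*7188 = -4025280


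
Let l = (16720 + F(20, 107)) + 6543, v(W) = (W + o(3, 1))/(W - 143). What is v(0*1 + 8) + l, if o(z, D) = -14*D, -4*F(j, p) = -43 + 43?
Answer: 1046837/45 ≈ 23263.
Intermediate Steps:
F(j, p) = 0 (F(j, p) = -(-43 + 43)/4 = -¼*0 = 0)
v(W) = (-14 + W)/(-143 + W) (v(W) = (W - 14*1)/(W - 143) = (W - 14)/(-143 + W) = (-14 + W)/(-143 + W))
l = 23263 (l = (16720 + 0) + 6543 = 16720 + 6543 = 23263)
v(0*1 + 8) + l = (-14 + (0*1 + 8))/(-143 + (0*1 + 8)) + 23263 = (-14 + (0 + 8))/(-143 + (0 + 8)) + 23263 = (-14 + 8)/(-143 + 8) + 23263 = -6/(-135) + 23263 = -1/135*(-6) + 23263 = 2/45 + 23263 = 1046837/45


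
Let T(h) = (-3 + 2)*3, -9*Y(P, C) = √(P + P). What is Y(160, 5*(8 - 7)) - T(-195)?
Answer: 3 - 8*√5/9 ≈ 1.0124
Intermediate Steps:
Y(P, C) = -√2*√P/9 (Y(P, C) = -√(P + P)/9 = -√2*√P/9)
T(h) = -3 (T(h) = -1*3 = -3)
Y(160, 5*(8 - 7)) - T(-195) = -√2*√160/9 - 1*(-3) = -√2*4*√10/9 + 3 = -8*√5/9 + 3 = 3 - 8*√5/9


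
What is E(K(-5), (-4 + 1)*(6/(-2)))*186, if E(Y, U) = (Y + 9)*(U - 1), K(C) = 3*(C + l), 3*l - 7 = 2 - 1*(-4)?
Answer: 10416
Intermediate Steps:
l = 13/3 (l = 7/3 + (2 - 1*(-4))/3 = 7/3 + (2 + 4)/3 = 7/3 + (1/3)*6 = 7/3 + 2 = 13/3 ≈ 4.3333)
K(C) = 13 + 3*C (K(C) = 3*(C + 13/3) = 3*(13/3 + C) = 13 + 3*C)
E(Y, U) = (-1 + U)*(9 + Y) (E(Y, U) = (9 + Y)*(-1 + U) = (-1 + U)*(9 + Y))
E(K(-5), (-4 + 1)*(6/(-2)))*186 = (-9 - (13 + 3*(-5)) + 9*((-4 + 1)*(6/(-2))) + ((-4 + 1)*(6/(-2)))*(13 + 3*(-5)))*186 = (-9 - (13 - 15) + 9*(-18*(-1)/2) + (-18*(-1)/2)*(13 - 15))*186 = (-9 - 1*(-2) + 9*(-3*(-3)) - 3*(-3)*(-2))*186 = (-9 + 2 + 9*9 + 9*(-2))*186 = (-9 + 2 + 81 - 18)*186 = 56*186 = 10416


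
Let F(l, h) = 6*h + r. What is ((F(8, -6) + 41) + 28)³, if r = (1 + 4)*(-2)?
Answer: 12167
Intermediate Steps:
r = -10 (r = 5*(-2) = -10)
F(l, h) = -10 + 6*h (F(l, h) = 6*h - 10 = -10 + 6*h)
((F(8, -6) + 41) + 28)³ = (((-10 + 6*(-6)) + 41) + 28)³ = (((-10 - 36) + 41) + 28)³ = ((-46 + 41) + 28)³ = (-5 + 28)³ = 23³ = 12167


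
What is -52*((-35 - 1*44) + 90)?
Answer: -572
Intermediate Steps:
-52*((-35 - 1*44) + 90) = -52*((-35 - 44) + 90) = -52*(-79 + 90) = -52*11 = -572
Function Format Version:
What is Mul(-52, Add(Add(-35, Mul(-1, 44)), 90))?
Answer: -572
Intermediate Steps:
Mul(-52, Add(Add(-35, Mul(-1, 44)), 90)) = Mul(-52, Add(Add(-35, -44), 90)) = Mul(-52, Add(-79, 90)) = Mul(-52, 11) = -572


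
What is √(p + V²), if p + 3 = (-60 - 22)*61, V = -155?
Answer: 2*√4755 ≈ 137.91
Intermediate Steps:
p = -5005 (p = -3 + (-60 - 22)*61 = -3 - 82*61 = -3 - 5002 = -5005)
√(p + V²) = √(-5005 + (-155)²) = √(-5005 + 24025) = √19020 = 2*√4755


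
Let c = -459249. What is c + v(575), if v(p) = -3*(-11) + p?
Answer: -458641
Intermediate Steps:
v(p) = 33 + p
c + v(575) = -459249 + (33 + 575) = -459249 + 608 = -458641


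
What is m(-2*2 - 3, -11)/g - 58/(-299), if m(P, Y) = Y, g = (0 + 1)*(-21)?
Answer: 4507/6279 ≈ 0.71779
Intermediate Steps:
g = -21 (g = 1*(-21) = -21)
m(-2*2 - 3, -11)/g - 58/(-299) = -11/(-21) - 58/(-299) = -11*(-1/21) - 58*(-1/299) = 11/21 + 58/299 = 4507/6279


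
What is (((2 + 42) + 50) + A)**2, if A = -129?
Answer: 1225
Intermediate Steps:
(((2 + 42) + 50) + A)**2 = (((2 + 42) + 50) - 129)**2 = ((44 + 50) - 129)**2 = (94 - 129)**2 = (-35)**2 = 1225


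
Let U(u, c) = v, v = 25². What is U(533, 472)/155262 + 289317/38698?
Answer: 11236030576/1502082219 ≈ 7.4803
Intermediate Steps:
v = 625
U(u, c) = 625
U(533, 472)/155262 + 289317/38698 = 625/155262 + 289317/38698 = 11236030576/1502082219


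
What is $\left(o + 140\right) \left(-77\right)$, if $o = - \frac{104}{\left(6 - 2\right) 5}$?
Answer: $- \frac{51898}{5} \approx -10380.0$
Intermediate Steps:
$o = - \frac{26}{5}$ ($o = - \frac{104}{4 \cdot 5} = - \frac{104}{20} = \left(-104\right) \frac{1}{20} = - \frac{26}{5} \approx -5.2$)
$\left(o + 140\right) \left(-77\right) = \left(- \frac{26}{5} + 140\right) \left(-77\right) = \frac{674}{5} \left(-77\right) = - \frac{51898}{5}$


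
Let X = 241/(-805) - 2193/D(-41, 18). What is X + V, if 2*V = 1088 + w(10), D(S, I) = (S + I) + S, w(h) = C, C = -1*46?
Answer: 28591861/51520 ≈ 554.97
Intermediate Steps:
C = -46
w(h) = -46
D(S, I) = I + 2*S (D(S, I) = (I + S) + S = I + 2*S)
V = 521 (V = (1088 - 46)/2 = (½)*1042 = 521)
X = 1749941/51520 (X = 241/(-805) - 2193/(18 + 2*(-41)) = 241*(-1/805) - 2193/(18 - 82) = -241/805 - 2193/(-64) = -241/805 - 2193*(-1/64) = -241/805 + 2193/64 = 1749941/51520 ≈ 33.966)
X + V = 1749941/51520 + 521 = 28591861/51520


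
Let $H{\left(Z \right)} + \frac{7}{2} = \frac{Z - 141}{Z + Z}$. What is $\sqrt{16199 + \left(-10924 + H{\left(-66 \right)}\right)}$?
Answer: $\frac{7 \sqrt{52085}}{22} \approx 72.616$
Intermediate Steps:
$H{\left(Z \right)} = - \frac{7}{2} + \frac{-141 + Z}{2 Z}$ ($H{\left(Z \right)} = - \frac{7}{2} + \frac{Z - 141}{Z + Z} = - \frac{7}{2} + \frac{-141 + Z}{2 Z}$)
$\sqrt{16199 + \left(-10924 + H{\left(-66 \right)}\right)} = \sqrt{16199 - \left(10927 - \frac{47}{44}\right)} = \sqrt{16199 - \frac{480741}{44}} = \sqrt{\frac{232015}{44}} = \frac{7 \sqrt{52085}}{22}$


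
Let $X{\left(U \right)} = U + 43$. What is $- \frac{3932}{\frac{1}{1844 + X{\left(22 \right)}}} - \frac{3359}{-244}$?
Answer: $- \frac{1831506513}{244} \approx -7.5062 \cdot 10^{6}$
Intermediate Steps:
$X{\left(U \right)} = 43 + U$
$- \frac{3932}{\frac{1}{1844 + X{\left(22 \right)}}} - \frac{3359}{-244} = - \frac{3932}{\frac{1}{1844 + \left(43 + 22\right)}} - \frac{3359}{-244} = - \frac{3932}{\frac{1}{1844 + 65}} - - \frac{3359}{244} = - \frac{3932}{\frac{1}{1909}} + \frac{3359}{244} = - 3932 \frac{1}{\frac{1}{1909}} + \frac{3359}{244} = \left(-3932\right) 1909 + \frac{3359}{244} = -7506188 + \frac{3359}{244} = - \frac{1831506513}{244}$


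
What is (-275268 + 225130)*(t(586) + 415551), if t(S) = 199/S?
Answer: -6104629527865/293 ≈ -2.0835e+10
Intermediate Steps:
(-275268 + 225130)*(t(586) + 415551) = (-275268 + 225130)*(199/586 + 415551) = -50138*(199*(1/586) + 415551) = -50138*(199/586 + 415551) = -50138*243513085/586 = -6104629527865/293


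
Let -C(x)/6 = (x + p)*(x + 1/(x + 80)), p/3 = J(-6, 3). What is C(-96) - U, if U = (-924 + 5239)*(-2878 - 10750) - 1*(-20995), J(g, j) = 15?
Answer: 470035439/8 ≈ 5.8754e+7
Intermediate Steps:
p = 45 (p = 3*15 = 45)
C(x) = -6*(45 + x)*(x + 1/(80 + x)) (C(x) = -6*(x + 45)*(x + 1/(x + 80)) = -6*(45 + x)*(x + 1/(80 + x)))
U = -58783825 (U = 4315*(-13628) + 20995 = -58804820 + 20995 = -58783825)
C(-96) - U = 6*(-45 - 1*(-96)**3 - 3601*(-96) - 125*(-96)**2)/(80 - 96) - 1*(-58783825) = 6*(-45 - 1*(-884736) + 345696 - 125*9216)/(-16) + 58783825 = 6*(-1/16)*(-45 + 884736 + 345696 - 1152000) + 58783825 = 6*(-1/16)*78387 + 58783825 = -235161/8 + 58783825 = 470035439/8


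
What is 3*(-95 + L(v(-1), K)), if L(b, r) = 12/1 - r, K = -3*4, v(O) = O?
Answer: -213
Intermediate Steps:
K = -12
L(b, r) = 12 - r (L(b, r) = 12*1 - r = 12 - r)
3*(-95 + L(v(-1), K)) = 3*(-95 + (12 - 1*(-12))) = 3*(-95 + (12 + 12)) = 3*(-95 + 24) = 3*(-71) = -213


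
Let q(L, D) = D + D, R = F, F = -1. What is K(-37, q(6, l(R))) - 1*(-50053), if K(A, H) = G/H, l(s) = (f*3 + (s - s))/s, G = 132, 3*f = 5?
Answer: 250199/5 ≈ 50040.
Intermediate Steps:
f = 5/3 (f = (⅓)*5 = 5/3 ≈ 1.6667)
R = -1
l(s) = 5/s (l(s) = ((5/3)*3 + (s - s))/s = (5 + 0)/s = 5/s)
q(L, D) = 2*D
K(A, H) = 132/H
K(-37, q(6, l(R))) - 1*(-50053) = 132/((2*(5/(-1)))) - 1*(-50053) = 132/((2*(5*(-1)))) + 50053 = 132/((2*(-5))) + 50053 = 132/(-10) + 50053 = 132*(-⅒) + 50053 = -66/5 + 50053 = 250199/5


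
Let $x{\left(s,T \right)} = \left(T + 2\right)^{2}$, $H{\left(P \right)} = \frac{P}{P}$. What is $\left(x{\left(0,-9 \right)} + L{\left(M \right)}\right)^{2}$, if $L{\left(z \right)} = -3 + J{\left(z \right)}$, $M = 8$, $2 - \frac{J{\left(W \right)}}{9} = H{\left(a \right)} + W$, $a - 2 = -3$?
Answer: $289$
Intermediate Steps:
$a = -1$ ($a = 2 - 3 = -1$)
$H{\left(P \right)} = 1$
$x{\left(s,T \right)} = \left(2 + T\right)^{2}$
$J{\left(W \right)} = 9 - 9 W$ ($J{\left(W \right)} = 18 - 9 \left(1 + W\right) = 18 - \left(9 + 9 W\right) = 9 - 9 W$)
$L{\left(z \right)} = 6 - 9 z$ ($L{\left(z \right)} = -3 - \left(-9 + 9 z\right) = 6 - 9 z$)
$\left(x{\left(0,-9 \right)} + L{\left(M \right)}\right)^{2} = \left(\left(2 - 9\right)^{2} + \left(6 - 72\right)\right)^{2} = \left(\left(-7\right)^{2} + \left(6 - 72\right)\right)^{2} = \left(49 - 66\right)^{2} = \left(-17\right)^{2} = 289$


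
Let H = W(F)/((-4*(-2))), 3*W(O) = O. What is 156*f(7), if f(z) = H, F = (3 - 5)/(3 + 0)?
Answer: -13/3 ≈ -4.3333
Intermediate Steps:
F = -2/3 ≈ -0.66667
W(O) = O/3
H = -1/36 (H = ((1/3)*(-2/3))/((-4*(-2))) = -2/9/8 = -2/9*1/8 = -1/36 ≈ -0.027778)
f(z) = -1/36
156*f(7) = 156*(-1/36) = -13/3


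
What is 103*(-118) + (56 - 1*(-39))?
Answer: -12059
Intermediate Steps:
103*(-118) + (56 - 1*(-39)) = -12154 + (56 + 39) = -12154 + 95 = -12059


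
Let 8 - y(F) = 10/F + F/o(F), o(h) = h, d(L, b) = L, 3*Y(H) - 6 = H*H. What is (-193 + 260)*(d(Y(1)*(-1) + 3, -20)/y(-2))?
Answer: 67/18 ≈ 3.7222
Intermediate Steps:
Y(H) = 2 + H**2/3 (Y(H) = 2 + (H*H)/3 = 2 + H**2/3)
y(F) = 7 - 10/F (y(F) = 8 - (10/F + F/F) = 8 - (10/F + 1) = 8 - (1 + 10/F) = 8 + (-1 - 10/F) = 7 - 10/F)
(-193 + 260)*(d(Y(1)*(-1) + 3, -20)/y(-2)) = (-193 + 260)*(((2 + (1/3)*1**2)*(-1) + 3)/(7 - 10/(-2))) = 67*(((2 + (1/3)*1)*(-1) + 3)/(7 - 10*(-1/2))) = 67*(((2 + 1/3)*(-1) + 3)/(7 + 5)) = 67*(((7/3)*(-1) + 3)/12) = 67*((-7/3 + 3)*(1/12)) = 67*((2/3)*(1/12)) = 67*(1/18) = 67/18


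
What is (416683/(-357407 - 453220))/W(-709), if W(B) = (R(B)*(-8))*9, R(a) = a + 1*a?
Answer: -416683/82761774192 ≈ -5.0347e-6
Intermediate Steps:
R(a) = 2*a (R(a) = a + a = 2*a)
W(B) = -144*B (W(B) = ((2*B)*(-8))*9 = -16*B*9 = -144*B)
(416683/(-357407 - 453220))/W(-709) = (416683/(-357407 - 453220))/((-144*(-709))) = (416683/(-810627))/102096 = (416683*(-1/810627))*(1/102096) = -416683/810627*1/102096 = -416683/82761774192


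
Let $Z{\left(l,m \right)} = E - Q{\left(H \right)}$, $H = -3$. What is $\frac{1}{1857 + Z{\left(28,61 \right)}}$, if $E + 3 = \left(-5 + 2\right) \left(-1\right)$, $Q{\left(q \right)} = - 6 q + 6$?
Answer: $\frac{1}{1833} \approx 0.00054555$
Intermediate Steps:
$Q{\left(q \right)} = 6 - 6 q$
$E = 0$ ($E = -3 + \left(-5 + 2\right) \left(-1\right) = -3 - -3 = -3 + 3 = 0$)
$Z{\left(l,m \right)} = -24$ ($Z{\left(l,m \right)} = 0 - \left(6 - -18\right) = 0 - \left(6 + 18\right) = 0 - 24 = -24$)
$\frac{1}{1857 + Z{\left(28,61 \right)}} = \frac{1}{1857 - 24} = \frac{1}{1833}$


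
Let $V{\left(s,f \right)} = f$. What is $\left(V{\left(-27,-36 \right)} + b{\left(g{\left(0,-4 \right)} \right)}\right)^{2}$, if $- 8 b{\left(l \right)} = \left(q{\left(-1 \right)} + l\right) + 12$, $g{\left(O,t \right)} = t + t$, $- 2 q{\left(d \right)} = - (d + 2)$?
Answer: $\frac{342225}{256} \approx 1336.8$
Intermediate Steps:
$q{\left(d \right)} = 1 + \frac{d}{2}$ ($q{\left(d \right)} = - \frac{\left(-1\right) \left(d + 2\right)}{2} = - \frac{\left(-1\right) \left(2 + d\right)}{2} = - \frac{-2 - d}{2} = 1 + \frac{d}{2}$)
$g{\left(O,t \right)} = 2 t$
$b{\left(l \right)} = - \frac{25}{16} - \frac{l}{8}$ ($b{\left(l \right)} = - \frac{\left(\left(1 + \frac{1}{2} \left(-1\right)\right) + l\right) + 12}{8} = - \frac{\left(\left(1 - \frac{1}{2}\right) + l\right) + 12}{8} = - \frac{\left(\frac{1}{2} + l\right) + 12}{8} = - \frac{\frac{25}{2} + l}{8} = - \frac{25}{16} - \frac{l}{8}$)
$\left(V{\left(-27,-36 \right)} + b{\left(g{\left(0,-4 \right)} \right)}\right)^{2} = \left(-36 - \left(\frac{25}{16} + \frac{2 \left(-4\right)}{8}\right)\right)^{2} = \left(-36 - \frac{9}{16}\right)^{2} = \left(- \frac{585}{16}\right)^{2} = \frac{342225}{256}$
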